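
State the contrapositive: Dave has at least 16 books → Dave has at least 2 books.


Original: If Dave has at least 16 books, then Dave has at least 2 books
Contrapositive: If ¬Q, then ¬P
Negate Q: not (Dave has at least 2 books)
Negate P: not (Dave has at least 16 books)

If not (Dave has at least 2 books), then not (Dave has at least 16 books).


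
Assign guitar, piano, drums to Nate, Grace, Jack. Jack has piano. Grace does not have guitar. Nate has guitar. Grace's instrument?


From clues:
  Jack → piano
  Nate → guitar
By elimination, Grace gets the remaining.

drums


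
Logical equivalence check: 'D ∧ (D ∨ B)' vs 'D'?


Expression 1: D ∧ (D ∨ B)
Expression 2: D
Truth table (D B | Expr1 Expr2):
  T T |   T     T
  T F |   T     T
  F T |   F     F
  F F |   F     F
All 4 rows agree, so the expressions are logically equivalent.

Yes


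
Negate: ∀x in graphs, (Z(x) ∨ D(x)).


Original: ∀x (Z(x) ∨ D(x))
Rule: ¬∀→∃, ¬∃→∀, negate predicate.
Negation: ∃x (¬Z(x) ∧ ¬D(x))

∃x (¬Z(x) ∧ ¬D(x))


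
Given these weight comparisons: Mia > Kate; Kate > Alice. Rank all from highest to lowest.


Constraints: Mia > Kate; Kate > Alice
Method: at each step, the next-highest is the one remaining person who never appears on the smaller side of a constraint between remaining people.
  Step 1: remaining {Mia, Alice, Kate}; on the smaller side: {Alice, Kate} → Mia is next (Mia > Kate).
  Step 2: remaining {Alice, Kate}; on the smaller side: {Alice} → Kate is next (Kate > Alice).
  Step 3: only Alice remains → lowest.
Final ranking (highest to lowest):

Mia > Kate > Alice


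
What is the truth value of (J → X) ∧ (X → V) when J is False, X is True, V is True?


J = False, X = True, V = True
Step 1: J → X is false only when J=True and X=False. Result: True
Step 2: X → V is false only when X=True and V=False. Result: True
Step 3: True ∧ True = True

True


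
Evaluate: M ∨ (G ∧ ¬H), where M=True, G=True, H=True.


M = True, G = True, H = True
Expression: M ∨ (G ∧ ¬H)
Step 1: ¬H = NOT True = False
Step 2: G ∧ ¬H = True AND False = False
Step 3: M ∨ (False) = True OR False = True

True


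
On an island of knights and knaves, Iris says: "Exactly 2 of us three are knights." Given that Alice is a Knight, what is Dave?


Iris claims exactly 2 knights among Iris, Alice, Dave.
Given: Alice is a Knight.

Case 1: Iris is a Knight (tells truth)
  Then exactly 2 of the three are knights.
  Counting Iris, Alice: 2 knight(s) so far. Need 0 more → Dave = Knave.
Case 2: Iris is a Knave (lies)
  Then the count is NOT 2.
  If Dave = Knight, count = 2 = 2 → claim would be true, contradicts lie.
  If Dave = Knave, count = 1 ≠ 2 → lie confirmed ✓

Dave is a Knave.

Knave


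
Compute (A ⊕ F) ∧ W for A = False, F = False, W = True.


A = False, F = False, W = True
Step 1: A ⊕ F = False XOR False = False
Step 2: False ∧ W = False AND True = False
XOR true when exactly one of A,F is true; then AND with W.

False


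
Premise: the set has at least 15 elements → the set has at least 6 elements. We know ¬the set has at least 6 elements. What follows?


Modus tollens: P → Q, ¬Q ⊢ ¬P
P: the set has at least 15 elements
Q: the set has at least 6 elements
We have P → Q and Q is false.
By modus tollens, P must be false.

It is not the case that the set has at least 15 elements


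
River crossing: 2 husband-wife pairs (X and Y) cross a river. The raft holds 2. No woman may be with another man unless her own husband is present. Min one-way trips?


Label couples X and Y.
1. WX+WY → (far: WX,WY; near: HX,HY)
2. WX ←   (far: WY; near: HX,HY,WX)
3. HX+HY → (far: HX,HY,WY; near: WX)
4. HX ←   (far: HY,WY; near: HX,WX)  — HX returns, since WX is alone on near bank
5. HX+WX → (far: all four; near: empty)
Every state respects the constraint.
Minimum trips = 5

5


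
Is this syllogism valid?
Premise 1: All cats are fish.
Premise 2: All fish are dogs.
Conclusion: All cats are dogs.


Premise 1: All cats are fish.
Premise 2: All fish are dogs.
Conclusion: All cats are dogs.
Barbara syllogism (AAA-1): All A are B, All B are C → All A are C.
Middle term (fish) distributed in premise 2.

Valid


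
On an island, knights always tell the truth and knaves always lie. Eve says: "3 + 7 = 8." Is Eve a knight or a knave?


Statement: "3 + 7 = 8."
Actual: 3 + 7 = 10
Claimed: 8
Statement is FALSE → Eve lies → Knave

Knave


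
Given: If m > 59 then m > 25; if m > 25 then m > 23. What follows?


Hypothetical syllogism: P → Q, Q → R ⊢ P → R
Premise 1: m > 59 → m > 25
Premise 2: m > 25 → m > 23
Chain the implications: the middle term (m > 25) links the two.
Conclusion: If m > 59, then m > 23.

If m > 59, then m > 23.


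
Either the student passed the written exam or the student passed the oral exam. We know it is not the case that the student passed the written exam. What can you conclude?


Disjunctive syllogism: P ∨ Q, ¬P ⊢ Q
Disjunction: the student passed the written exam ∨ the student passed the oral exam
We know it is not the case that the student passed the written exam.
By disjunctive syllogism, the other disjunct must be true.

The student passed the oral exam


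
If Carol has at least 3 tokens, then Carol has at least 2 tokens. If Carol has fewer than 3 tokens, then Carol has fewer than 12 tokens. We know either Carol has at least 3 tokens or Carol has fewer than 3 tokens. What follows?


Constructive dilemma: (P → Q) ∧ (R → S), P ∨ R ⊢ Q ∨ S
Premise 1: Carol has at least 3 tokens → Carol has at least 2 tokens
Premise 2: Carol has fewer than 3 tokens → Carol has fewer than 12 tokens
Premise 3: Carol has at least 3 tokens ∨ Carol has fewer than 3 tokens
Case 1: Assuming Carol has at least 3 tokens, then by Premise 1, Carol has at least 2 tokens.
Case 2: Assuming Carol has fewer than 3 tokens, then by Premise 2, Carol has fewer than 12 tokens.
Since one of Carol has at least 3 tokens or Carol has fewer than 3 tokens must hold, we get Carol has at least 2 tokens or Carol has fewer than 12 tokens.

Carol has at least 2 tokens or Carol has fewer than 12 tokens.


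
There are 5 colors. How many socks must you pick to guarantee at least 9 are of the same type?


Pigeonhole: to guarantee k in one of n categories, need (k-1)×n + 1.
k = 9, n = 5
Minimum = (9-1) × 5 + 1 = 8 × 5 + 1

41


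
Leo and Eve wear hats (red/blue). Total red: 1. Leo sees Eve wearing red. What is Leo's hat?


Total red = 1, Eve = red
Red accounted for: 1
Remaining for Leo: 0
Leo's hat is blue.

blue


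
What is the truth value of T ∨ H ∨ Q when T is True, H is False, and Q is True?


T = True, H = False, Q = True
Step 1: T ∨ H = True OR False = True
Step 2: True ∨ Q = True OR True = True
OR is true when at least one operand is true.

True


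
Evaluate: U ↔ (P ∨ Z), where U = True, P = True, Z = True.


U = True, P = True, Z = True
Step 1: P ∨ Z = True OR True = True
Step 2: U ↔ (True): true when both sides have same truth value.
Result: True ↔ True = True

True


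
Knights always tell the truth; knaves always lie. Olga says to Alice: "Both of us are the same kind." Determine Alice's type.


Olga says: "Both of us are the same kind."
Case 1: Olga is a Knight (truth-teller)
  Statement is true → they ARE the same → Alice is also a Knight
Case 2: Olga is a Knave (liar)
  Statement is false → they are NOT the same → Alice is a Knight
In both cases, Alice is a Knight.

Knight


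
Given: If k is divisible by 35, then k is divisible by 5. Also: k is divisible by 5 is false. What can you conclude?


Modus tollens: P → Q, ¬Q ⊢ ¬P
P: k is divisible by 35
Q: k is divisible by 5
We have P → Q and Q is false.
By modus tollens, P must be false.

It is not the case that k is divisible by 35


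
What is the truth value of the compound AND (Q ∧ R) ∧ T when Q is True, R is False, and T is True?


Q = True, R = False, T = True
Step 1: Q ∧ R = True AND False = False
Step 2: False ∧ T = False AND True = False
AND is true only when ALL operands are true.

False


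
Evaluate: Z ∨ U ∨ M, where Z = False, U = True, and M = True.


Z = False, U = True, M = True
Step 1: Z ∨ U = False OR True = True
Step 2: True ∨ M = True OR True = True
OR is true when at least one operand is true.

True


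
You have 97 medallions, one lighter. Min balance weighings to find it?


Each weighing has 3 outcomes (left heavy / balance / right heavy), so k weighings distinguish at most 3^k cases; splitting into three near-equal groups achieves this.
Need 3^k ≥ 97: 3^4 = 81 < 97 ≤ 3^5 = 243
k = ⌈log₃(97)⌉ = 5

5


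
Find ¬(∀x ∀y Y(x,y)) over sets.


Original: ∀x ∀y Y(x,y)
Rule: ¬∀→∃, ¬∃→∀, negate predicate.
Negation: ∃x ∃y ¬Y(x,y)

∃x ∃y ¬Y(x,y)


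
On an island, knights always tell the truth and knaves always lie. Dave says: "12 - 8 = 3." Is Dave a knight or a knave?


Statement: "12 - 8 = 3."
Actual: 12 - 8 = 4
Claimed: 3
Statement is FALSE → Dave lies → Knave

Knave


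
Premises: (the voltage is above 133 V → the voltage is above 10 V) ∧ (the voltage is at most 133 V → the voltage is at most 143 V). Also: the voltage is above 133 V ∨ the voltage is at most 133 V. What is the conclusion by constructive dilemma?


Constructive dilemma: (P → Q) ∧ (R → S), P ∨ R ⊢ Q ∨ S
Premise 1: the voltage is above 133 V → the voltage is above 10 V
Premise 2: the voltage is at most 133 V → the voltage is at most 143 V
Premise 3: the voltage is above 133 V ∨ the voltage is at most 133 V
Case 1: Assuming the voltage is above 133 V, then by Premise 1, the voltage is above 10 V.
Case 2: Assuming the voltage is at most 133 V, then by Premise 2, the voltage is at most 143 V.
Since one of the voltage is above 133 V or the voltage is at most 133 V must hold, we get the voltage is above 10 V or the voltage is at most 143 V.

The voltage is above 10 V or the voltage is at most 143 V.


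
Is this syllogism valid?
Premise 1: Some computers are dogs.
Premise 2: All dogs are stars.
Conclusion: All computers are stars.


Premise 1: Some computers are dogs.
Premise 2: All dogs are stars.
Conclusion: All computers are stars.
Fallacy: illicit minor. The minor term (computers) is distributed in the conclusion ('All computers ...') but undistributed in its premise ('Some computers are dogs' doesn't cover all computers).
Only 'Some computers are stars' follows, not 'All'.

Invalid


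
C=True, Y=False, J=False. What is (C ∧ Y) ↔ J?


C = True, Y = False, J = False
Expression: (C ∧ Y) ↔ J
Step 1: C ∧ Y = True AND False = False
Step 2: (False) ↔ J = (False iff False) = True

True


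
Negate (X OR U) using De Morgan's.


De Morgan's law: ¬(P ∨ Q) ≡ ¬P ∧ ¬Q
¬(X ∨ U) = ¬X ∧ ¬U

¬X ∧ ¬U


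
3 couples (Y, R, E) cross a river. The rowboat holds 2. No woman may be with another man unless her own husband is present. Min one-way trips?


Label couples Y, R, E (H = husband, W = wife).
Counting alone: 6 people, the rowboat carries 2 and someone must bring it back, so each round trip nets at most +1 on the far side until the last crossing → at least 9 trips. The jealousy constraint makes 9 impossible; the shortest valid schedule has 11:
1. WY+WR →  (far: WY,WR; near: HY,HR,HE,WE)
2. WY ←       (far: WR; near: HY,HR,HE,WY,WE)
3. WY+WE →  (far: WY,WR,WE; near: HY,HR,HE)
4. WY ←       (far: WR,WE; near: HY,HR,HE,WY)
5. HR+HE →  (far: HR,WR,HE,WE; near: HY,WY)
6. HR+WR ←  (far: HE,WE; near: HY,WY,HR,WR)
7. HY+HR →  (far: HY,HR,HE,WE; near: WY,WR)
8. WE ←       (far: HY,HR,HE; near: WY,WR,WE)
9. WY+WR →  (far: HY,WY,HR,WR,HE; near: WE)
10. HE ←      (far: HY,WY,HR,WR; near: HE,WE)
11. HE+WE → (far: all six; near: empty)
In every state each wife is either with her husband or with no other man.
Minimum trips = 11

11


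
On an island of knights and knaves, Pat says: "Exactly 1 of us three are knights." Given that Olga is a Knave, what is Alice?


Pat claims exactly 1 knights among Pat, Olga, Alice.
Given: Olga is a Knave.

Case 1: Pat is a Knight (tells truth)
  Then exactly 1 of the three are knights.
  Counting Pat, Olga: 1 knight(s) so far. Need 0 more → Alice = Knave.
Case 2: Pat is a Knave (lies)
  Then the count is NOT 1.
  If Alice = Knight, count = 1 = 1 → claim would be true, contradicts lie.
  If Alice = Knave, count = 0 ≠ 1 → lie confirmed ✓

Alice is a Knave.

Knave


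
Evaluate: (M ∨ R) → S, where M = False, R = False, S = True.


M = False, R = False, S = True
Step 1: M ∨ R = False OR False = False
Step 2: (False) → S: false only when antecedent=True and S=False.
Result: True

True


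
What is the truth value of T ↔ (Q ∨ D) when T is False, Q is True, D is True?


T = False, Q = True, D = True
Step 1: Q ∨ D = True OR True = True
Step 2: T ↔ (True): true when both sides have same truth value.
Result: False ↔ True = False

False


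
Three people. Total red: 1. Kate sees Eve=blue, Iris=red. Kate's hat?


Total red = 1, seen red = 1
Own red = 1 - 1 = 0
Kate's hat is blue.

blue


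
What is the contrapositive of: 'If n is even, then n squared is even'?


Original: If n is even, then n squared is even
Contrapositive: If ¬Q, then ¬P
Negate Q: not (n squared is even)
Negate P: not (n is even)

If not (n squared is even), then not (n is even).


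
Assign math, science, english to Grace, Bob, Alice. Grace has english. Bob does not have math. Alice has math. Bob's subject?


From clues:
  Alice → math
  Grace → english
By elimination, Bob gets the remaining.

science


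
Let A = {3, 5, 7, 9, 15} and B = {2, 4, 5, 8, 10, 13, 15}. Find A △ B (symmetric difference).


A = {3, 5, 7, 9, 15}
B = {2, 4, 5, 8, 10, 13, 15}
Operation: symmetric difference
In A only: [3, 7, 9], in B only: [2, 4, 8, 10, 13]

{2, 3, 4, 7, 8, 9, 10, 13}


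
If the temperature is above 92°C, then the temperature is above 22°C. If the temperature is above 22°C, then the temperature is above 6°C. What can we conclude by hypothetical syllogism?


Hypothetical syllogism: P → Q, Q → R ⊢ P → R
Premise 1: the temperature is above 92°C → the temperature is above 22°C
Premise 2: the temperature is above 22°C → the temperature is above 6°C
Chain the implications: the middle term (the temperature is above 22°C) links the two.
Conclusion: If the temperature is above 92°C, then the temperature is above 6°C.

If the temperature is above 92°C, then the temperature is above 6°C.


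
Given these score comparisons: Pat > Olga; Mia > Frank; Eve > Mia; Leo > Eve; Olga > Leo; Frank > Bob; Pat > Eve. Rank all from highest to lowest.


Constraints: Pat > Olga; Mia > Frank; Eve > Mia; Leo > Eve; Olga > Leo; Frank > Bob; Pat > Eve
Method: at each step, the next-highest is the one remaining person who never appears on the smaller side of a constraint between remaining people.
  Step 1: remaining {Leo, Eve, Pat, Bob, Mia, Frank, Olga}; on the smaller side: {Leo, Eve, Bob, Mia, Frank, Olga} → Pat is next (Pat > Olga; Pat > Eve).
  Step 2: remaining {Leo, Eve, Bob, Mia, Frank, Olga}; on the smaller side: {Leo, Eve, Bob, Mia, Frank} → Olga is next (Olga > Leo).
  Step 3: remaining {Leo, Eve, Bob, Mia, Frank}; on the smaller side: {Eve, Bob, Mia, Frank} → Leo is next (Leo > Eve).
  Step 4: remaining {Eve, Bob, Mia, Frank}; on the smaller side: {Bob, Mia, Frank} → Eve is next (Eve > Mia).
  Step 5: remaining {Bob, Mia, Frank}; on the smaller side: {Bob, Frank} → Mia is next (Mia > Frank).
  Step 6: remaining {Bob, Frank}; on the smaller side: {Bob} → Frank is next (Frank > Bob).
  Step 7: only Bob remains → lowest.
Final ranking (highest to lowest):

Pat > Olga > Leo > Eve > Mia > Frank > Bob


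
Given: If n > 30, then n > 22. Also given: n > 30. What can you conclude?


Modus ponens: P → Q, P ⊢ Q
P: n > 30
Q: n > 22
We have P → Q and P is true.
By modus ponens, Q must be true.

n > 22


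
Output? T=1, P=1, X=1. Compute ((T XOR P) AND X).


T XOR P = 1^1 = 0
0 AND 1 = 0

0


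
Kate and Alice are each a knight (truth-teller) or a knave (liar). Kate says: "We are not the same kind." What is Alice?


Kate says: "We are not the same kind."
Case 1: Kate is a Knight (truth-teller)
  Statement is true → they ARE different → Alice is a Knave
Case 2: Kate is a Knave (liar)
  Statement is false → they are NOT different → Alice is a Knave
In both cases, Alice is a Knave.

Knave


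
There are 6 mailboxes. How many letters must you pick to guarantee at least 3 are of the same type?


Pigeonhole: to guarantee k in one of n categories, need (k-1)×n + 1.
k = 3, n = 6
Minimum = (3-1) × 6 + 1 = 2 × 6 + 1

13


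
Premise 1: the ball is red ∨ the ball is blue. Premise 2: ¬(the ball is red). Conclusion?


Disjunctive syllogism: P ∨ Q, ¬P ⊢ Q
Disjunction: the ball is red ∨ the ball is blue
We know it is not the case that the ball is red.
By disjunctive syllogism, the other disjunct must be true.

The ball is blue


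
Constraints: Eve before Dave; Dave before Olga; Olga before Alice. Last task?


Constraints: Eve before Dave; Dave before Olga; Olga before Alice
The last task can have nothing scheduled after it, so it must never appear on the left of a 'before'.
Tasks appearing before some other task: Eve, Dave, Olga.
The only task not in that list is Alice → it is last.

Alice


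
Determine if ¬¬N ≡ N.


Expression 1: ¬¬N
Expression 2: N
Truth table (N | Expr1 Expr2):
  T |   T     T
  F |   F     F
All 2 rows agree, so the expressions are logically equivalent.

Yes


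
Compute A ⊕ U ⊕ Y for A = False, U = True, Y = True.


A = False, U = True, Y = True
Step 1: A ⊕ U = False XOR True = True
Step 2: True ⊕ Y = True XOR True = False
XOR is true when an odd number of operands are true.

False


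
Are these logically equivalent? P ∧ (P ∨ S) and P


Expression 1: P ∧ (P ∨ S)
Expression 2: P
Truth table (P S | Expr1 Expr2):
  T T |   T     T
  T F |   T     T
  F T |   F     F
  F F |   F     F
All 4 rows agree, so the expressions are logically equivalent.

Yes


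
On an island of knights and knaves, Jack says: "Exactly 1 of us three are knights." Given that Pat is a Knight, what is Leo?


Jack claims exactly 1 knights among Jack, Pat, Leo.
Given: Pat is a Knight.

Case 1: Jack is a Knight (tells truth)
  Then exactly 1 of the three are knights.
  Counting Jack, Pat: 2 knight(s) so far. Need -1 more → impossible.
Case 2: Jack is a Knave (lies)
  Then the count is NOT 1.
  If Leo = Knave, count = 1 = 1 → claim would be true, contradicts lie.
  If Leo = Knight, count = 2 ≠ 1 → lie confirmed ✓

Leo is a Knight.

Knight


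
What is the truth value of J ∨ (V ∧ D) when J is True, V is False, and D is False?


J = True, V = False, D = False
Step 1: V ∧ D = False AND False = False
Step 2: J ∨ False = True OR False = True
AND evaluated first (higher precedence); then OR applied.

True


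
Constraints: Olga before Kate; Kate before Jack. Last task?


Constraints: Olga before Kate; Kate before Jack
The last task can have nothing scheduled after it, so it must never appear on the left of a 'before'.
Tasks appearing before some other task: Olga, Kate.
The only task not in that list is Jack → it is last.

Jack


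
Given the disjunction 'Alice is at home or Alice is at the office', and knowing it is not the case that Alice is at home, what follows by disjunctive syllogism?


Disjunctive syllogism: P ∨ Q, ¬P ⊢ Q
Disjunction: Alice is at home ∨ Alice is at the office
We know it is not the case that Alice is at home.
By disjunctive syllogism, the other disjunct must be true.

Alice is at the office


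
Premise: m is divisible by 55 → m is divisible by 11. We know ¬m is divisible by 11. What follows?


Modus tollens: P → Q, ¬Q ⊢ ¬P
P: m is divisible by 55
Q: m is divisible by 11
We have P → Q and Q is false.
By modus tollens, P must be false.

It is not the case that m is divisible by 55


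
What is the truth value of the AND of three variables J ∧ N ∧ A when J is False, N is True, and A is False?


J = False, N = True, A = False
Step 1: J ∧ N = False AND True = False
Step 2: (False) ∧ A = (False) AND False = False
AND is true only when ALL operands are true.

False


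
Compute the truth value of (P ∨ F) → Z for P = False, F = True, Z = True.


P = False, F = True, Z = True
Step 1: P ∨ F = False OR True = True
Step 2: (True) → Z: false only when antecedent=True and Z=False.
Result: True

True


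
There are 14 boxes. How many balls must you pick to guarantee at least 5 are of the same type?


Pigeonhole: to guarantee k in one of n categories, need (k-1)×n + 1.
k = 5, n = 14
Minimum = (5-1) × 14 + 1 = 4 × 14 + 1

57


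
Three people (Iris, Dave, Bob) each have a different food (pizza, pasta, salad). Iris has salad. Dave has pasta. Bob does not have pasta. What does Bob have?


From clues:
  Dave → pasta
  Iris → salad
By elimination, Bob gets the remaining.

pizza


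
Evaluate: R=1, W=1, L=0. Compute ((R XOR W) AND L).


R XOR W = 1^1 = 0
0 AND 0 = 0

0


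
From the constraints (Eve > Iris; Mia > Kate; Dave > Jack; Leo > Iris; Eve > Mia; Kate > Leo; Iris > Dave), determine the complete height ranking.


Constraints: Eve > Iris; Mia > Kate; Dave > Jack; Leo > Iris; Eve > Mia; Kate > Leo; Iris > Dave
Method: at each step, the next-highest is the one remaining person who never appears on the smaller side of a constraint between remaining people.
  Step 1: remaining {Eve, Kate, Iris, Jack, Mia, Leo, Dave}; on the smaller side: {Kate, Iris, Jack, Mia, Leo, Dave} → Eve is next (Eve > Iris; Eve > Mia).
  Step 2: remaining {Kate, Iris, Jack, Mia, Leo, Dave}; on the smaller side: {Kate, Iris, Jack, Leo, Dave} → Mia is next (Mia > Kate).
  Step 3: remaining {Kate, Iris, Jack, Leo, Dave}; on the smaller side: {Iris, Jack, Leo, Dave} → Kate is next (Kate > Leo).
  Step 4: remaining {Iris, Jack, Leo, Dave}; on the smaller side: {Iris, Jack, Dave} → Leo is next (Leo > Iris).
  Step 5: remaining {Iris, Jack, Dave}; on the smaller side: {Jack, Dave} → Iris is next (Iris > Dave).
  Step 6: remaining {Jack, Dave}; on the smaller side: {Jack} → Dave is next (Dave > Jack).
  Step 7: only Jack remains → lowest.
Final ranking (highest to lowest):

Eve > Mia > Kate > Leo > Iris > Dave > Jack


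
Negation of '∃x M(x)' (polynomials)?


Original: ∃x M(x)
Rule: ¬∀→∃, ¬∃→∀, negate predicate.
Negation: ∀x ¬M(x)

∀x ¬M(x)


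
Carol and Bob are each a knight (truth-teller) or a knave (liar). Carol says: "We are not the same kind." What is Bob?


Carol says: "We are not the same kind."
Case 1: Carol is a Knight (truth-teller)
  Statement is true → they ARE different → Bob is a Knave
Case 2: Carol is a Knave (liar)
  Statement is false → they are NOT different → Bob is a Knave
In both cases, Bob is a Knave.

Knave


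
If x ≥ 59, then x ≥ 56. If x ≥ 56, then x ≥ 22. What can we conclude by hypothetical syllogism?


Hypothetical syllogism: P → Q, Q → R ⊢ P → R
Premise 1: x ≥ 59 → x ≥ 56
Premise 2: x ≥ 56 → x ≥ 22
Chain the implications: the middle term (x ≥ 56) links the two.
Conclusion: If x ≥ 59, then x ≥ 22.

If x ≥ 59, then x ≥ 22.


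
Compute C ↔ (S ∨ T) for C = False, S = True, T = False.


C = False, S = True, T = False
Step 1: S ∨ T = True OR False = True
Step 2: C ↔ (True): true when both sides have same truth value.
Result: False ↔ True = False

False


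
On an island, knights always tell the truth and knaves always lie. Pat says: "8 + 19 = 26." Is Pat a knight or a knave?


Statement: "8 + 19 = 26."
Actual: 8 + 19 = 27
Claimed: 26
Statement is FALSE → Pat lies → Knave

Knave


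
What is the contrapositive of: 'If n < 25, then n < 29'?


Original: If n < 25, then n < 29
Contrapositive: If ¬Q, then ¬P
Negate Q: not (n < 29)
Negate P: not (n < 25)

If not (n < 29), then not (n < 25).


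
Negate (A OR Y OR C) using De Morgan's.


De Morgan's law: ¬(P ∨ Q ∨ R) ≡ ¬P ∧ ¬Q ∧ ¬R
¬(A ∨ Y ∨ C) = ¬A ∧ ¬Y ∧ ¬C

¬A ∧ ¬Y ∧ ¬C


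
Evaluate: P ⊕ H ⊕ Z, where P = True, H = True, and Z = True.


P = True, H = True, Z = True
Step 1: P ⊕ H = True XOR True = False
Step 2: False ⊕ Z = False XOR True = True
XOR is true when an odd number of operands are true.

True


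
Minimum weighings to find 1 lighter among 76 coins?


Each weighing has 3 outcomes (left heavy / balance / right heavy), so k weighings distinguish at most 3^k cases; splitting into three near-equal groups achieves this.
Need 3^k ≥ 76: 3^3 = 27 < 76 ≤ 3^4 = 81
k = ⌈log₃(76)⌉ = 4

4


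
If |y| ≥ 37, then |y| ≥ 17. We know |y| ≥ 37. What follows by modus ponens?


Modus ponens: P → Q, P ⊢ Q
P: |y| ≥ 37
Q: |y| ≥ 17
We have P → Q and P is true.
By modus ponens, Q must be true.

|y| ≥ 17


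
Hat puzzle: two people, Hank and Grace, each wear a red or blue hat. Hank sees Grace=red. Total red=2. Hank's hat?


Total red = 2, Grace = red
Red accounted for: 1
Remaining for Hank: 1
Hank's hat is red.

red


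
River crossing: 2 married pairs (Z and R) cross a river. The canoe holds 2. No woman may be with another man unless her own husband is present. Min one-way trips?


Label couples Z and R.
1. WZ+WR → (far: WZ,WR; near: HZ,HR)
2. WZ ←   (far: WR; near: HZ,HR,WZ)
3. HZ+HR → (far: HZ,HR,WR; near: WZ)
4. HZ ←   (far: HR,WR; near: HZ,WZ)  — HZ returns, since WZ is alone on near bank
5. HZ+WZ → (far: all four; near: empty)
Every state respects the constraint.
Minimum trips = 5

5


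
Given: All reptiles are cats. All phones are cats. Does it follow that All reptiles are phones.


Premise 1: All reptiles are cats.
Premise 2: All phones are cats.
Conclusion: All reptiles are phones.
Fallacy: undistributed middle. cats is predicate in both.
Counterexample: reptiles and phones could be disjoint subsets of cats.

Invalid


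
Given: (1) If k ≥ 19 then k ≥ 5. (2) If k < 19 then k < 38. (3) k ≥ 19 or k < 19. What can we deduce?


Constructive dilemma: (P → Q) ∧ (R → S), P ∨ R ⊢ Q ∨ S
Premise 1: k ≥ 19 → k ≥ 5
Premise 2: k < 19 → k < 38
Premise 3: k ≥ 19 ∨ k < 19
Case 1: Assuming k ≥ 19, then by Premise 1, k ≥ 5.
Case 2: Assuming k < 19, then by Premise 2, k < 38.
Since one of k ≥ 19 or k < 19 must hold, we get k ≥ 5 or k < 38.

k ≥ 5 or k < 38.


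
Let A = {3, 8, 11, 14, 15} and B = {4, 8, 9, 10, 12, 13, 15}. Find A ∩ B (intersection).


A = {3, 8, 11, 14, 15}
B = {4, 8, 9, 10, 12, 13, 15}
Operation: intersection
Elements in both: 8, 15

{8, 15}


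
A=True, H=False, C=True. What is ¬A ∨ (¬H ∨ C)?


A = True, H = False, C = True
Expression: ¬A ∨ (¬H ∨ C)
Step 1: ¬H = NOT False = True
Step 2: ¬H ∨ C = True OR True = True
Step 3: ¬A = NOT True = False
Step 4: (False) ∨ (True) = False OR True = True

True


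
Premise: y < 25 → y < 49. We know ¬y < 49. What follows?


Modus tollens: P → Q, ¬Q ⊢ ¬P
P: y < 25
Q: y < 49
We have P → Q and Q is false.
By modus tollens, P must be false.

It is not the case that y < 25


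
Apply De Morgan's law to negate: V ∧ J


De Morgan's law: ¬(P ∧ Q) ≡ ¬P ∨ ¬Q
¬(V ∧ J) = ¬V ∨ ¬J

¬V ∨ ¬J


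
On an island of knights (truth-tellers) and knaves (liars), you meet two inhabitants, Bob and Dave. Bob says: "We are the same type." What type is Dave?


Bob says: "We are the same type."
Case 1: Bob is a Knight (truth-teller)
  Statement is true → they ARE the same → Dave is also a Knight
Case 2: Bob is a Knave (liar)
  Statement is false → they are NOT the same → Dave is a Knight
In both cases, Dave is a Knight.

Knight


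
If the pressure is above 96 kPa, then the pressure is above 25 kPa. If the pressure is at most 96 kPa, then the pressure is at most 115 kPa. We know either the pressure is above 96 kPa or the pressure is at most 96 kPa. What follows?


Constructive dilemma: (P → Q) ∧ (R → S), P ∨ R ⊢ Q ∨ S
Premise 1: the pressure is above 96 kPa → the pressure is above 25 kPa
Premise 2: the pressure is at most 96 kPa → the pressure is at most 115 kPa
Premise 3: the pressure is above 96 kPa ∨ the pressure is at most 96 kPa
Case 1: Assuming the pressure is above 96 kPa, then by Premise 1, the pressure is above 25 kPa.
Case 2: Assuming the pressure is at most 96 kPa, then by Premise 2, the pressure is at most 115 kPa.
Since one of the pressure is above 96 kPa or the pressure is at most 96 kPa must hold, we get the pressure is above 25 kPa or the pressure is at most 115 kPa.

The pressure is above 25 kPa or the pressure is at most 115 kPa.


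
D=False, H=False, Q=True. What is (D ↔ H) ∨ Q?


D = False, H = False, Q = True
Expression: (D ↔ H) ∨ Q
Step 1: D ↔ H = (False iff False) (true when values match) = True
Step 2: (True) ∨ Q = True OR True = True

True


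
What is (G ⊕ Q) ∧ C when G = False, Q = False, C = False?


G = False, Q = False, C = False
Step 1: G ⊕ Q = False XOR False = False
Step 2: False ∧ C = False AND False = False
XOR true when exactly one of G,Q is true; then AND with C.

False


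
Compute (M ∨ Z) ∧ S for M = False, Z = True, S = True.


M = False, Z = True, S = True
Step 1: M ∨ Z = False OR True = True
Step 2: True ∧ S = True AND True = True
OR is true when at least one operand is true; AND requires both.

True


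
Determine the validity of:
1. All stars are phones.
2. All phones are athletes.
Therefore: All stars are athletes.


Premise 1: All stars are phones.
Premise 2: All phones are athletes.
Conclusion: All stars are athletes.
Barbara syllogism (AAA-1): All A are B, All B are C → All A are C.
Middle term (phones) distributed in premise 2.

Valid


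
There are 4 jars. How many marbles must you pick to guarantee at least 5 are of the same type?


Pigeonhole: to guarantee k in one of n categories, need (k-1)×n + 1.
k = 5, n = 4
Minimum = (5-1) × 4 + 1 = 4 × 4 + 1

17


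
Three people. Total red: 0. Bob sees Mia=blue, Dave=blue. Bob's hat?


Total red = 0, seen red = 0
Own red = 0 - 0 = 0
Bob's hat is blue.

blue


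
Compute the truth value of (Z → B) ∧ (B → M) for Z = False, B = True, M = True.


Z = False, B = True, M = True
Step 1: Z → B is false only when Z=True and B=False. Result: True
Step 2: B → M is false only when B=True and M=False. Result: True
Step 3: True ∧ True = True

True


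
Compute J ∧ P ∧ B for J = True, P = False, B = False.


J = True, P = False, B = False
Step 1: J ∧ P = True AND False = False
Step 2: (False) ∧ B = (False) AND False = False
AND is true only when ALL operands are true.

False


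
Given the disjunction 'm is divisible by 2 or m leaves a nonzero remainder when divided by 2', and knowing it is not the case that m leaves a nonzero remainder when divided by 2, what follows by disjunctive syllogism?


Disjunctive syllogism: P ∨ Q, ¬P ⊢ Q
Disjunction: m is divisible by 2 ∨ m leaves a nonzero remainder when divided by 2
We know it is not the case that m leaves a nonzero remainder when divided by 2.
By disjunctive syllogism, the other disjunct must be true.

m is divisible by 2


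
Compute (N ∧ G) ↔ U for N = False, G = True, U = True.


N = False, G = True, U = True
Step 1: N ∧ G = False AND True = False
Step 2: (False) ↔ U: true when both sides have same truth value.
Result: False ↔ True = False

False


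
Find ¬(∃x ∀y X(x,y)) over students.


Original: ∃x ∀y X(x,y)
Rule: ¬∀→∃, ¬∃→∀, negate predicate.
Negation: ∀x ∃y ¬X(x,y)

∀x ∃y ¬X(x,y)


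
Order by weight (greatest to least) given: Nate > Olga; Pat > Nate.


Constraints: Nate > Olga; Pat > Nate
Method: at each step, the next-highest is the one remaining person who never appears on the smaller side of a constraint between remaining people.
  Step 1: remaining {Pat, Olga, Nate}; on the smaller side: {Olga, Nate} → Pat is next (Pat > Nate).
  Step 2: remaining {Olga, Nate}; on the smaller side: {Olga} → Nate is next (Nate > Olga).
  Step 3: only Olga remains → lowest.
Final ranking (highest to lowest):

Pat > Nate > Olga


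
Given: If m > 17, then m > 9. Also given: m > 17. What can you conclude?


Modus ponens: P → Q, P ⊢ Q
P: m > 17
Q: m > 9
We have P → Q and P is true.
By modus ponens, Q must be true.

m > 9


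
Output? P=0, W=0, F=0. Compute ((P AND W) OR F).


P AND W = 0&0 = 0
0 OR 0 = 0

0


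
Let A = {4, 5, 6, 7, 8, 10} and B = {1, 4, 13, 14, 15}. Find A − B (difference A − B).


A = {4, 5, 6, 7, 8, 10}
B = {1, 4, 13, 14, 15}
Operation: difference A − B
In A but not B: 5, 6, 7, 8, 10

{5, 6, 7, 8, 10}


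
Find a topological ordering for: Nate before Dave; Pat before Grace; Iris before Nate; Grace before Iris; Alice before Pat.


Constraints: Nate before Dave; Pat before Grace; Iris before Nate; Grace before Iris; Alice before Pat
Method: repeatedly schedule the remaining task that has no remaining task required before it.
  Step 1: remaining {Iris, Alice, Dave, Grace, Nate, Pat}; every task except Alice still has a predecessor pending → schedule Alice.
  Step 2: remaining {Iris, Dave, Grace, Nate, Pat}; every task except Pat still has a predecessor pending → schedule Pat.
  Step 3: remaining {Iris, Dave, Grace, Nate}; every task except Grace still has a predecessor pending → schedule Grace.
  Step 4: remaining {Iris, Dave, Nate}; every task except Iris still has a predecessor pending → schedule Iris.
  Step 5: remaining {Dave, Nate}; every task except Nate still has a predecessor pending → schedule Nate.
  Step 6: only Dave remains → schedule Dave.
Resulting order:

Alice → Pat → Grace → Iris → Nate → Dave


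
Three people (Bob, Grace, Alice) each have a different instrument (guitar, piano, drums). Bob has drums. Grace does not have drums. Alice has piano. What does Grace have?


From clues:
  Alice → piano
  Bob → drums
By elimination, Grace gets the remaining.

guitar


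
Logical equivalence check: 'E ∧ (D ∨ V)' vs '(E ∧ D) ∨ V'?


Expression 1: E ∧ (D ∨ V)
Expression 2: (E ∧ D) ∨ V
Truth table (E D V | Expr1 Expr2):
  T T T |   T     T
  T T F |   T     T
  T F T |   T     T
  T F F |   F     F
  F T T |   F     T   ← differ
  F T F |   F     F
  F F T |   F     T   ← differ
  F F F |   F     F
Counterexample: E=F, D=T, V=T gives Expr1 = F but Expr2 = T, so the expressions are NOT logically equivalent.

No


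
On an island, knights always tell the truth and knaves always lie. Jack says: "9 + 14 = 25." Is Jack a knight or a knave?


Statement: "9 + 14 = 25."
Actual: 9 + 14 = 23
Claimed: 25
Statement is FALSE → Jack lies → Knave

Knave


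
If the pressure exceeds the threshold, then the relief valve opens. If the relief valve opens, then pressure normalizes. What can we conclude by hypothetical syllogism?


Hypothetical syllogism: P → Q, Q → R ⊢ P → R
Premise 1: the pressure exceeds the threshold → the relief valve opens
Premise 2: the relief valve opens → pressure normalizes
Chain the implications: the middle term (the relief valve opens) links the two.
Conclusion: If the pressure exceeds the threshold, then pressure normalizes.

If the pressure exceeds the threshold, then pressure normalizes.


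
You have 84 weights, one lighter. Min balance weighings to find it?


Each weighing has 3 outcomes (left heavy / balance / right heavy), so k weighings distinguish at most 3^k cases; splitting into three near-equal groups achieves this.
Need 3^k ≥ 84: 3^4 = 81 < 84 ≤ 3^5 = 243
k = ⌈log₃(84)⌉ = 5

5


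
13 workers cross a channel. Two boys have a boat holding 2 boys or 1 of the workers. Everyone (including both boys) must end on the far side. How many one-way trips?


Per crossing of one of the workers: boys→, one←, one of the workers→, one← = 4 trips
13 × 4 = 52, + 1 final boys→ = 53
Minimum trips = 53

53


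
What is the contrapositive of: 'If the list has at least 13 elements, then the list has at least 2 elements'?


Original: If the list has at least 13 elements, then the list has at least 2 elements
Contrapositive: If ¬Q, then ¬P
Negate Q: not (the list has at least 2 elements)
Negate P: not (the list has at least 13 elements)

If not (the list has at least 2 elements), then not (the list has at least 13 elements).


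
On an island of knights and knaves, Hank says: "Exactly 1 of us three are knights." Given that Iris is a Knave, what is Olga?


Hank claims exactly 1 knights among Hank, Iris, Olga.
Given: Iris is a Knave.

Case 1: Hank is a Knight (tells truth)
  Then exactly 1 of the three are knights.
  Counting Hank, Iris: 1 knight(s) so far. Need 0 more → Olga = Knave.
Case 2: Hank is a Knave (lies)
  Then the count is NOT 1.
  If Olga = Knight, count = 1 = 1 → claim would be true, contradicts lie.
  If Olga = Knave, count = 0 ≠ 1 → lie confirmed ✓

Olga is a Knave.

Knave


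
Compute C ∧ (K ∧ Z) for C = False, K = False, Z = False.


C = False, K = False, Z = False
Step 1: K ∧ Z = False AND False = False
Step 2: C ∧ False = False AND False = False
AND is true only when ALL operands are true.

False


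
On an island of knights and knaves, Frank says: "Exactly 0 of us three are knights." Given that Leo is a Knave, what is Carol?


Frank claims exactly 0 knights among Frank, Leo, Carol.
Given: Leo is a Knave.

Case 1: Frank is a Knight (tells truth)
  Then exactly 0 of the three are knights.
  Counting Frank, Leo: 1 knight(s) so far. Need -1 more → impossible.
Case 2: Frank is a Knave (lies)
  Then the count is NOT 0.
  If Carol = Knave, count = 0 = 0 → claim would be true, contradicts lie.
  If Carol = Knight, count = 1 ≠ 0 → lie confirmed ✓

Carol is a Knight.

Knight


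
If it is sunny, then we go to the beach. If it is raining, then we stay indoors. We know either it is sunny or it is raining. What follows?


Constructive dilemma: (P → Q) ∧ (R → S), P ∨ R ⊢ Q ∨ S
Premise 1: it is sunny → we go to the beach
Premise 2: it is raining → we stay indoors
Premise 3: it is sunny ∨ it is raining
Case 1: Assuming it is sunny, then by Premise 1, we go to the beach.
Case 2: Assuming it is raining, then by Premise 2, we stay indoors.
Since one of it is sunny or it is raining must hold, we get we go to the beach or we stay indoors.

We go to the beach or we stay indoors.


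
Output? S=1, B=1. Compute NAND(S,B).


S AND B = 1
NOT(1) = 0

0


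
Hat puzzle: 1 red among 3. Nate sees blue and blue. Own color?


Total red = 1, seen red = 0
Own red = 1 - 0 = 1
Nate's hat is red.

red


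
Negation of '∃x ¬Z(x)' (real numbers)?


Original: ∃x ¬Z(x)
Rule: ¬∀→∃, ¬∃→∀, negate predicate.
Negation: ∀x Z(x)

∀x Z(x)


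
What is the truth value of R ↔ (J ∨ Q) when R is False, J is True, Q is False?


R = False, J = True, Q = False
Step 1: J ∨ Q = True OR False = True
Step 2: R ↔ (True): true when both sides have same truth value.
Result: False ↔ True = False

False


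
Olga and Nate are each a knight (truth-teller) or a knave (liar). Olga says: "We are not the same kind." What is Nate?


Olga says: "We are not the same kind."
Case 1: Olga is a Knight (truth-teller)
  Statement is true → they ARE different → Nate is a Knave
Case 2: Olga is a Knave (liar)
  Statement is false → they are NOT different → Nate is a Knave
In both cases, Nate is a Knave.

Knave


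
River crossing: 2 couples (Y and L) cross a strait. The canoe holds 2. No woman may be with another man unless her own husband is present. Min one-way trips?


Label couples Y and L.
1. WY+WL → (far: WY,WL; near: HY,HL)
2. WY ←   (far: WL; near: HY,HL,WY)
3. HY+HL → (far: HY,HL,WL; near: WY)
4. HY ←   (far: HL,WL; near: HY,WY)  — HY returns, since WY is alone on near bank
5. HY+WY → (far: all four; near: empty)
Every state respects the constraint.
Minimum trips = 5

5
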